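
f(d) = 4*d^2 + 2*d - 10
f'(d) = 8*d + 2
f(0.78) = -6.01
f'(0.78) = 8.24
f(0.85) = -5.41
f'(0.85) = 8.80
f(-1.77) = -1.01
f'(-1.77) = -12.16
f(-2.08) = 3.15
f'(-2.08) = -14.64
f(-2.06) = 2.85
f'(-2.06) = -14.48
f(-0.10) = -10.16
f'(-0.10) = 1.20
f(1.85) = 7.39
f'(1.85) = 16.80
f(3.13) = 35.45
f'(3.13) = 27.04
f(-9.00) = 296.00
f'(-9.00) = -70.00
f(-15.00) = 860.00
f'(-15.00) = -118.00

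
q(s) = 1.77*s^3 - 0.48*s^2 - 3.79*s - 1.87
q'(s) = 5.31*s^2 - 0.96*s - 3.79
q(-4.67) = -174.91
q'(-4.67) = 116.50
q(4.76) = 160.11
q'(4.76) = 111.95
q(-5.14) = -235.43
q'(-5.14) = 141.43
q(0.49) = -3.63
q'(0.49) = -2.99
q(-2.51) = -23.37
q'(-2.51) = 32.07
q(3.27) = 42.49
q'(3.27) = 49.85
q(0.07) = -2.14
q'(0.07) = -3.83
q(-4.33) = -138.15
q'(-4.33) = 99.92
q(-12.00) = -3084.07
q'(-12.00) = 772.37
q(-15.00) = -6026.77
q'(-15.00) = 1205.36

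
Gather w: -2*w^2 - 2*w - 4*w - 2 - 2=-2*w^2 - 6*w - 4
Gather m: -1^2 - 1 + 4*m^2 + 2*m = 4*m^2 + 2*m - 2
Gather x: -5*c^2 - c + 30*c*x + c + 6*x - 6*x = -5*c^2 + 30*c*x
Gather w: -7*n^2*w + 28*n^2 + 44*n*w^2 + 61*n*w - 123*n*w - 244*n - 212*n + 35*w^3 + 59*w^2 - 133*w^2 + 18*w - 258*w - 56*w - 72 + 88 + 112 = 28*n^2 - 456*n + 35*w^3 + w^2*(44*n - 74) + w*(-7*n^2 - 62*n - 296) + 128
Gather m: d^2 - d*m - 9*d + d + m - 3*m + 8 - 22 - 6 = d^2 - 8*d + m*(-d - 2) - 20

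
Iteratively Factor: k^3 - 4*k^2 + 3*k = (k)*(k^2 - 4*k + 3) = k*(k - 1)*(k - 3)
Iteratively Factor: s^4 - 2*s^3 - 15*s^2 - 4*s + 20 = (s + 2)*(s^3 - 4*s^2 - 7*s + 10) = (s - 5)*(s + 2)*(s^2 + s - 2) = (s - 5)*(s + 2)^2*(s - 1)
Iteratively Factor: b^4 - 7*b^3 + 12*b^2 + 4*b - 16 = (b - 4)*(b^3 - 3*b^2 + 4) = (b - 4)*(b - 2)*(b^2 - b - 2) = (b - 4)*(b - 2)*(b + 1)*(b - 2)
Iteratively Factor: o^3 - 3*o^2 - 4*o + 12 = (o - 3)*(o^2 - 4) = (o - 3)*(o - 2)*(o + 2)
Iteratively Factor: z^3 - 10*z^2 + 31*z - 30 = (z - 3)*(z^2 - 7*z + 10) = (z - 5)*(z - 3)*(z - 2)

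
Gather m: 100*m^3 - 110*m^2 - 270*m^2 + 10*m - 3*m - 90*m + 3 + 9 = 100*m^3 - 380*m^2 - 83*m + 12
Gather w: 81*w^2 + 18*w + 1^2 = 81*w^2 + 18*w + 1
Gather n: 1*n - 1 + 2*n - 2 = 3*n - 3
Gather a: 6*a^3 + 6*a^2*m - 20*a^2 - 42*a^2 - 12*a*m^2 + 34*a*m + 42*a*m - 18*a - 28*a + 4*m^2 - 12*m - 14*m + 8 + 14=6*a^3 + a^2*(6*m - 62) + a*(-12*m^2 + 76*m - 46) + 4*m^2 - 26*m + 22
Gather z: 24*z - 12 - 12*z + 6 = 12*z - 6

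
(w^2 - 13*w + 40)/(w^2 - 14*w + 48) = (w - 5)/(w - 6)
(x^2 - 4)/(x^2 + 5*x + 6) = (x - 2)/(x + 3)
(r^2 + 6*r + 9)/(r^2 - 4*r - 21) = (r + 3)/(r - 7)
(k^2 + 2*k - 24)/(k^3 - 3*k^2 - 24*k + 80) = (k + 6)/(k^2 + k - 20)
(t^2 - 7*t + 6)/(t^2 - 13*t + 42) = (t - 1)/(t - 7)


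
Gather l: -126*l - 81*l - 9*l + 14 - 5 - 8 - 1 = -216*l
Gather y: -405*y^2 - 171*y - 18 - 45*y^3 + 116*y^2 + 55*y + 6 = -45*y^3 - 289*y^2 - 116*y - 12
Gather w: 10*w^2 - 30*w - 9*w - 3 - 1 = 10*w^2 - 39*w - 4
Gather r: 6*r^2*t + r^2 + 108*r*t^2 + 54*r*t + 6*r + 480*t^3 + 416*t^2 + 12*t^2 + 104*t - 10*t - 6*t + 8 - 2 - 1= r^2*(6*t + 1) + r*(108*t^2 + 54*t + 6) + 480*t^3 + 428*t^2 + 88*t + 5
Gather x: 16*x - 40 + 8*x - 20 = 24*x - 60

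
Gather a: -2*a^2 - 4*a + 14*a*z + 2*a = -2*a^2 + a*(14*z - 2)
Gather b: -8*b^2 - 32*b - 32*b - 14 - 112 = -8*b^2 - 64*b - 126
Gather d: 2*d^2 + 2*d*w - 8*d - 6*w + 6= 2*d^2 + d*(2*w - 8) - 6*w + 6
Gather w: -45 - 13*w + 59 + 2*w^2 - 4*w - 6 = 2*w^2 - 17*w + 8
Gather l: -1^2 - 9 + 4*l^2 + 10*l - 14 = 4*l^2 + 10*l - 24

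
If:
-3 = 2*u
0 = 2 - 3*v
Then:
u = -3/2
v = 2/3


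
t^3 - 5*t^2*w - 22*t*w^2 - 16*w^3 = (t - 8*w)*(t + w)*(t + 2*w)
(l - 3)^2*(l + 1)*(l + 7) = l^4 + 2*l^3 - 32*l^2 + 30*l + 63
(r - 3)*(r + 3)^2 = r^3 + 3*r^2 - 9*r - 27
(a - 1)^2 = a^2 - 2*a + 1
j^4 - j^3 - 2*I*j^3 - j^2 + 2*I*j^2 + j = j*(j - 1)*(j - I)^2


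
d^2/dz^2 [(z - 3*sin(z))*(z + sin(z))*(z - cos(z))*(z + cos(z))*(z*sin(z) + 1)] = -z^5*sin(z) + 8*z^4*sin(z)^2 + 10*z^4*cos(z) - 4*z^4 + 18*z^3*sin(z)^3 - 32*z^3*sin(z)*cos(z) + 11*z^3*sin(z) + 32*z^2*sin(z)^4 - 36*z^2*sin(z)^2*cos(z) - 48*z^2*sin(z)^2 - 18*z^2*cos(z) + 12*z^2 + 75*z*sin(z)^5 - 32*z*sin(z)^3*cos(z) - 81*z*sin(z)^3 - 14*z*sin(z) - 30*sin(z)^4*cos(z) + 44*sin(z)^4 + 6*sin(z)^2*cos(z) - 48*sin(z)^2 + 4*cos(z) + 4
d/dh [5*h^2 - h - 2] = 10*h - 1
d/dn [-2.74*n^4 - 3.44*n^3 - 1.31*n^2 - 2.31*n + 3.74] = -10.96*n^3 - 10.32*n^2 - 2.62*n - 2.31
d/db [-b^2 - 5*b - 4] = -2*b - 5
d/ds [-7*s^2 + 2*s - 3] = 2 - 14*s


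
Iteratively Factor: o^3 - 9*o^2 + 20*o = (o)*(o^2 - 9*o + 20) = o*(o - 5)*(o - 4)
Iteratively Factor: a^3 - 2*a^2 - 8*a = (a - 4)*(a^2 + 2*a) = a*(a - 4)*(a + 2)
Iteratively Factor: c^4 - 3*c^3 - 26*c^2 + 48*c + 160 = (c + 4)*(c^3 - 7*c^2 + 2*c + 40) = (c - 5)*(c + 4)*(c^2 - 2*c - 8) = (c - 5)*(c - 4)*(c + 4)*(c + 2)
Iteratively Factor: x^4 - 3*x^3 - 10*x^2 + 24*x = (x - 4)*(x^3 + x^2 - 6*x) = (x - 4)*(x + 3)*(x^2 - 2*x) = (x - 4)*(x - 2)*(x + 3)*(x)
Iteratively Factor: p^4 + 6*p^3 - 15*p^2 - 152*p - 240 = (p + 4)*(p^3 + 2*p^2 - 23*p - 60) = (p + 4)^2*(p^2 - 2*p - 15) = (p + 3)*(p + 4)^2*(p - 5)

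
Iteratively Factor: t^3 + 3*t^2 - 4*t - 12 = (t + 3)*(t^2 - 4) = (t + 2)*(t + 3)*(t - 2)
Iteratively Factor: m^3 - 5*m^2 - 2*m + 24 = (m + 2)*(m^2 - 7*m + 12) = (m - 3)*(m + 2)*(m - 4)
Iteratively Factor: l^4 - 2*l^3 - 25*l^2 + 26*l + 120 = (l - 5)*(l^3 + 3*l^2 - 10*l - 24) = (l - 5)*(l - 3)*(l^2 + 6*l + 8) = (l - 5)*(l - 3)*(l + 4)*(l + 2)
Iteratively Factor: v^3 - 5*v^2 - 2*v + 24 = (v - 4)*(v^2 - v - 6) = (v - 4)*(v - 3)*(v + 2)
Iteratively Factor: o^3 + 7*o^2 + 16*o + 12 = (o + 2)*(o^2 + 5*o + 6) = (o + 2)^2*(o + 3)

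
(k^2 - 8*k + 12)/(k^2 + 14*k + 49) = (k^2 - 8*k + 12)/(k^2 + 14*k + 49)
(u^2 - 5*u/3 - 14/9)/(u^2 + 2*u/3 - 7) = (u + 2/3)/(u + 3)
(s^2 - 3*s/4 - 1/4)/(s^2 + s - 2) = (s + 1/4)/(s + 2)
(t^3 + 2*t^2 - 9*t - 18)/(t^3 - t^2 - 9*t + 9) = (t + 2)/(t - 1)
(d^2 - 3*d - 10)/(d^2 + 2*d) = (d - 5)/d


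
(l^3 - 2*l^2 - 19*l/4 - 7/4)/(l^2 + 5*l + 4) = (l^2 - 3*l - 7/4)/(l + 4)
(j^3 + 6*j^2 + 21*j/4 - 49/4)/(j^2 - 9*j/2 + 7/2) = (4*j^2 + 28*j + 49)/(2*(2*j - 7))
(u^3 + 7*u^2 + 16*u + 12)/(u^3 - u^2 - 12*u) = (u^2 + 4*u + 4)/(u*(u - 4))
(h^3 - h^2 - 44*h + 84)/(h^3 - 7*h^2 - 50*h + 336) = (h - 2)/(h - 8)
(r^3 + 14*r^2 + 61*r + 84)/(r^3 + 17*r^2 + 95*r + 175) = (r^2 + 7*r + 12)/(r^2 + 10*r + 25)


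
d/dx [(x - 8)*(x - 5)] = 2*x - 13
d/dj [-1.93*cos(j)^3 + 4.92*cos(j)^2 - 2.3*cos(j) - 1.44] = (5.79*cos(j)^2 - 9.84*cos(j) + 2.3)*sin(j)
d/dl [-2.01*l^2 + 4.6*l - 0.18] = 4.6 - 4.02*l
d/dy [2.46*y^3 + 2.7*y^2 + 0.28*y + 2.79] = 7.38*y^2 + 5.4*y + 0.28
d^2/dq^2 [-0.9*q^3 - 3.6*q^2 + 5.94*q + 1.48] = -5.4*q - 7.2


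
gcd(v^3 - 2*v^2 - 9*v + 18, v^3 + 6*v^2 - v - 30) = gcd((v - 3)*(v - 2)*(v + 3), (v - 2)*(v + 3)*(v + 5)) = v^2 + v - 6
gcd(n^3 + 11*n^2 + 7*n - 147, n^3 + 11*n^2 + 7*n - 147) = n^3 + 11*n^2 + 7*n - 147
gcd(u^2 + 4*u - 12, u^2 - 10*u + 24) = 1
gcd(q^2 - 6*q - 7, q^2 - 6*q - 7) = q^2 - 6*q - 7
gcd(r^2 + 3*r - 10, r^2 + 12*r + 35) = r + 5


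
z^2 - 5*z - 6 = (z - 6)*(z + 1)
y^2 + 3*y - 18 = (y - 3)*(y + 6)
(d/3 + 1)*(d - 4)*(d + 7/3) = d^3/3 + 4*d^2/9 - 43*d/9 - 28/3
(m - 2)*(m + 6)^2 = m^3 + 10*m^2 + 12*m - 72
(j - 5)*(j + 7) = j^2 + 2*j - 35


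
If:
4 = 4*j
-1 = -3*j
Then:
No Solution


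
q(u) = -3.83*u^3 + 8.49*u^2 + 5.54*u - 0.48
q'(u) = -11.49*u^2 + 16.98*u + 5.54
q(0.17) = 0.69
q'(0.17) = 8.09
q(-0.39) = -1.12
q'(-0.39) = -2.83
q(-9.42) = 3902.19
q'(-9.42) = -1173.99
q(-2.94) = 153.95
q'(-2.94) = -143.70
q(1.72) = 14.68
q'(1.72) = 0.75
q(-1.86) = 43.23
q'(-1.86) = -65.79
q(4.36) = -132.37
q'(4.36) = -138.85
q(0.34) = 2.23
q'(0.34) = 9.98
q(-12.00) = 7773.84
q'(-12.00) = -1852.78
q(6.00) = -488.88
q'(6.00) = -306.22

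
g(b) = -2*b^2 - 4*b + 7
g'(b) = -4*b - 4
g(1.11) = 0.10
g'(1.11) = -8.44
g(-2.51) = 4.44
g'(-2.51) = 6.04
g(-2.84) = 2.23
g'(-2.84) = 7.36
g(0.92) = 1.63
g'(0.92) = -7.68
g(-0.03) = 7.12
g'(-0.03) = -3.88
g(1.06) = 0.51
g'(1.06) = -8.24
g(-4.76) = -19.28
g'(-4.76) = 15.04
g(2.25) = -12.12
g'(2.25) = -13.00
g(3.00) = -23.00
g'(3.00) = -16.00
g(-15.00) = -383.00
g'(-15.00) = 56.00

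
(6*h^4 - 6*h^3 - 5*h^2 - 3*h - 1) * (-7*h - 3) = -42*h^5 + 24*h^4 + 53*h^3 + 36*h^2 + 16*h + 3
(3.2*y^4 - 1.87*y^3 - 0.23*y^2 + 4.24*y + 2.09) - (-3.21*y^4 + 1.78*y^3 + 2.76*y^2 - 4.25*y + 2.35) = 6.41*y^4 - 3.65*y^3 - 2.99*y^2 + 8.49*y - 0.26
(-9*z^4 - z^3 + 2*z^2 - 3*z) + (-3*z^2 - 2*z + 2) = -9*z^4 - z^3 - z^2 - 5*z + 2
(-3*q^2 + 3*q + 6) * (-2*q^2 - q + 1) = 6*q^4 - 3*q^3 - 18*q^2 - 3*q + 6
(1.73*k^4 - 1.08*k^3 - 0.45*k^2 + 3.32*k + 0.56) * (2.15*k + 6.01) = 3.7195*k^5 + 8.0753*k^4 - 7.4583*k^3 + 4.4335*k^2 + 21.1572*k + 3.3656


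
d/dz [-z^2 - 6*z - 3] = -2*z - 6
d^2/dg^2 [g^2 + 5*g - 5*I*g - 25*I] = 2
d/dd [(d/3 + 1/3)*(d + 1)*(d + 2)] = (d + 1)*(3*d + 5)/3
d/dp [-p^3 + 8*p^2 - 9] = p*(16 - 3*p)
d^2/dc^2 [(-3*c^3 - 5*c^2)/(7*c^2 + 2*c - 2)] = 4*(8*c^3 - 87*c^2 - 18*c - 10)/(343*c^6 + 294*c^5 - 210*c^4 - 160*c^3 + 60*c^2 + 24*c - 8)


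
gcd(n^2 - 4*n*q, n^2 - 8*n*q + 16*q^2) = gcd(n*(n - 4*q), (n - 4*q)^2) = -n + 4*q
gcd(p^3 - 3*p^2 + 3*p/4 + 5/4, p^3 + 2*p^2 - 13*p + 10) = p - 1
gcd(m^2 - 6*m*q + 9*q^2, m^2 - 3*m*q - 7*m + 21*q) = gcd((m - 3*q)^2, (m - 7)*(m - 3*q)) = -m + 3*q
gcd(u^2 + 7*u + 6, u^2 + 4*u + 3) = u + 1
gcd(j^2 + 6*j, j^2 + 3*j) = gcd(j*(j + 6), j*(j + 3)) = j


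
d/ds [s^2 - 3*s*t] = 2*s - 3*t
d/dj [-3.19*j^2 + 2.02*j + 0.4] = 2.02 - 6.38*j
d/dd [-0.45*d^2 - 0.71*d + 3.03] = -0.9*d - 0.71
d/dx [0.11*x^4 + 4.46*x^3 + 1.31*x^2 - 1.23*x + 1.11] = 0.44*x^3 + 13.38*x^2 + 2.62*x - 1.23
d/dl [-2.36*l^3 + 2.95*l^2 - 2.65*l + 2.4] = -7.08*l^2 + 5.9*l - 2.65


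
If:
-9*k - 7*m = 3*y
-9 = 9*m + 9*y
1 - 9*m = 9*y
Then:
No Solution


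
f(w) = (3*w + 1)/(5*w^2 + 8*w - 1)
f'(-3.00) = -0.29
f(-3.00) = -0.40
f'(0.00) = -11.00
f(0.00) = -1.00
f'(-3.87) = -0.11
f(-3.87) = -0.25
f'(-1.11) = -1.33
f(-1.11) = 0.63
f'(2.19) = -0.06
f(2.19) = 0.19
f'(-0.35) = -0.92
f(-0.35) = 0.02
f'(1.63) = -0.10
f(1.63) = 0.23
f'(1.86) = -0.08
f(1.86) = 0.21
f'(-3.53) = -0.15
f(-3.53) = -0.29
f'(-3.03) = -0.28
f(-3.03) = -0.39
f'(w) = (-10*w - 8)*(3*w + 1)/(5*w^2 + 8*w - 1)^2 + 3/(5*w^2 + 8*w - 1)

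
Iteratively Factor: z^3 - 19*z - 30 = (z - 5)*(z^2 + 5*z + 6) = (z - 5)*(z + 2)*(z + 3)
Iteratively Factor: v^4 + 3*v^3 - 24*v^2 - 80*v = (v + 4)*(v^3 - v^2 - 20*v) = v*(v + 4)*(v^2 - v - 20) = v*(v + 4)^2*(v - 5)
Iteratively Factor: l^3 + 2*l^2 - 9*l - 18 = (l + 3)*(l^2 - l - 6) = (l - 3)*(l + 3)*(l + 2)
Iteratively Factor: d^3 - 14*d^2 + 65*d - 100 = (d - 5)*(d^2 - 9*d + 20) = (d - 5)^2*(d - 4)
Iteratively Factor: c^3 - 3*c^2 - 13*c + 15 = (c + 3)*(c^2 - 6*c + 5) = (c - 5)*(c + 3)*(c - 1)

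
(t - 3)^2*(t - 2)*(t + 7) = t^4 - t^3 - 35*t^2 + 129*t - 126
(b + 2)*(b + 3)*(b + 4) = b^3 + 9*b^2 + 26*b + 24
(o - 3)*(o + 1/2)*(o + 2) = o^3 - o^2/2 - 13*o/2 - 3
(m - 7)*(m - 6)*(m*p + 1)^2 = m^4*p^2 - 13*m^3*p^2 + 2*m^3*p + 42*m^2*p^2 - 26*m^2*p + m^2 + 84*m*p - 13*m + 42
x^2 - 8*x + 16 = (x - 4)^2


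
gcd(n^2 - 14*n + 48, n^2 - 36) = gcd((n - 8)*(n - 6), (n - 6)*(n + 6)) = n - 6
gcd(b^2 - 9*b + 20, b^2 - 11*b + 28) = b - 4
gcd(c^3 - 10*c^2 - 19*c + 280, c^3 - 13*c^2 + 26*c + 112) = c^2 - 15*c + 56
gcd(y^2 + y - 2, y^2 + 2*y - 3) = y - 1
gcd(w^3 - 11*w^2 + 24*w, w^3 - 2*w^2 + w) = w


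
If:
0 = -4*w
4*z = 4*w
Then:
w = 0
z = 0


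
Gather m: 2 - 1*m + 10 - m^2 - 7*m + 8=-m^2 - 8*m + 20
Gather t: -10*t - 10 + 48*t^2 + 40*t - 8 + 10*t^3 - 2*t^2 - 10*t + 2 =10*t^3 + 46*t^2 + 20*t - 16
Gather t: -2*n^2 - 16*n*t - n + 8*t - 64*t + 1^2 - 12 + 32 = -2*n^2 - n + t*(-16*n - 56) + 21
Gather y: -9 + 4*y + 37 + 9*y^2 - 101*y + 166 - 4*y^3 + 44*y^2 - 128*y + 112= -4*y^3 + 53*y^2 - 225*y + 306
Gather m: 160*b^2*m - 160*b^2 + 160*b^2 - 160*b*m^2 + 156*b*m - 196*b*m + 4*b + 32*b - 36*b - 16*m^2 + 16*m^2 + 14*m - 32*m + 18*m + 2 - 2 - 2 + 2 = -160*b*m^2 + m*(160*b^2 - 40*b)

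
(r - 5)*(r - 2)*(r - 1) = r^3 - 8*r^2 + 17*r - 10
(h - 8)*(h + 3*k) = h^2 + 3*h*k - 8*h - 24*k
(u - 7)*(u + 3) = u^2 - 4*u - 21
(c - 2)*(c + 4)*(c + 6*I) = c^3 + 2*c^2 + 6*I*c^2 - 8*c + 12*I*c - 48*I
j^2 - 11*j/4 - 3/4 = (j - 3)*(j + 1/4)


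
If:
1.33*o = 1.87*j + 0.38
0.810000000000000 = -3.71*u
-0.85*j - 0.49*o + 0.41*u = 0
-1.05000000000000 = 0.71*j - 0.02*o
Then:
No Solution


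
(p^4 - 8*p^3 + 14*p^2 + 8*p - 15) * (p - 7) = p^5 - 15*p^4 + 70*p^3 - 90*p^2 - 71*p + 105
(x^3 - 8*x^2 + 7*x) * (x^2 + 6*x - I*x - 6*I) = x^5 - 2*x^4 - I*x^4 - 41*x^3 + 2*I*x^3 + 42*x^2 + 41*I*x^2 - 42*I*x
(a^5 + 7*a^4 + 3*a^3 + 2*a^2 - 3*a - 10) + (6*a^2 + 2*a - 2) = a^5 + 7*a^4 + 3*a^3 + 8*a^2 - a - 12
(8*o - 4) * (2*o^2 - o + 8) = 16*o^3 - 16*o^2 + 68*o - 32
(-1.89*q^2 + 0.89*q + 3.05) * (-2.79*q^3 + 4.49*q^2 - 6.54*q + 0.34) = 5.2731*q^5 - 10.9692*q^4 + 7.8472*q^3 + 7.2313*q^2 - 19.6444*q + 1.037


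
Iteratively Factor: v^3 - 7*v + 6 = (v - 2)*(v^2 + 2*v - 3) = (v - 2)*(v - 1)*(v + 3)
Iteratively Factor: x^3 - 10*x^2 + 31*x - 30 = (x - 5)*(x^2 - 5*x + 6) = (x - 5)*(x - 2)*(x - 3)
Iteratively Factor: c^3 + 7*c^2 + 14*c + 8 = (c + 2)*(c^2 + 5*c + 4) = (c + 2)*(c + 4)*(c + 1)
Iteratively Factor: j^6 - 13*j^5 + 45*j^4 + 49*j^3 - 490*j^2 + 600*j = (j)*(j^5 - 13*j^4 + 45*j^3 + 49*j^2 - 490*j + 600) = j*(j - 2)*(j^4 - 11*j^3 + 23*j^2 + 95*j - 300) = j*(j - 4)*(j - 2)*(j^3 - 7*j^2 - 5*j + 75) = j*(j - 4)*(j - 2)*(j + 3)*(j^2 - 10*j + 25) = j*(j - 5)*(j - 4)*(j - 2)*(j + 3)*(j - 5)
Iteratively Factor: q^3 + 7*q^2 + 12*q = (q + 4)*(q^2 + 3*q) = q*(q + 4)*(q + 3)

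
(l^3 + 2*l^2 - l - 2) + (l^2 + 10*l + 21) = l^3 + 3*l^2 + 9*l + 19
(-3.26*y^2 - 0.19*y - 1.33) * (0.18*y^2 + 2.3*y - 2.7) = -0.5868*y^4 - 7.5322*y^3 + 8.1256*y^2 - 2.546*y + 3.591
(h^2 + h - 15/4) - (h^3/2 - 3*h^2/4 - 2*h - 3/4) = -h^3/2 + 7*h^2/4 + 3*h - 3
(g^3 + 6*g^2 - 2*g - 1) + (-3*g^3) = -2*g^3 + 6*g^2 - 2*g - 1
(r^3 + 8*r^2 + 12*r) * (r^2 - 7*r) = r^5 + r^4 - 44*r^3 - 84*r^2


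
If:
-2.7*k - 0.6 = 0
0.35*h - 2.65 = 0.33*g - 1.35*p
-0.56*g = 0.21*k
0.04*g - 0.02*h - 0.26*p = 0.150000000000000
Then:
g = 0.08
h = 13.97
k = -0.22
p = -1.64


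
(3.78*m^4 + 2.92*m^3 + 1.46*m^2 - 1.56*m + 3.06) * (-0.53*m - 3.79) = -2.0034*m^5 - 15.8738*m^4 - 11.8406*m^3 - 4.7066*m^2 + 4.2906*m - 11.5974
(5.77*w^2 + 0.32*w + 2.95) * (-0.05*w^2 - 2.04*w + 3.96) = -0.2885*w^4 - 11.7868*w^3 + 22.0489*w^2 - 4.7508*w + 11.682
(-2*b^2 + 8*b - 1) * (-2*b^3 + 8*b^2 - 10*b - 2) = 4*b^5 - 32*b^4 + 86*b^3 - 84*b^2 - 6*b + 2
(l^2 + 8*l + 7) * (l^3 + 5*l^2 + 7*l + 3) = l^5 + 13*l^4 + 54*l^3 + 94*l^2 + 73*l + 21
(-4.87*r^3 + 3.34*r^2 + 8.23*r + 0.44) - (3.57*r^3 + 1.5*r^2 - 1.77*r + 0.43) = -8.44*r^3 + 1.84*r^2 + 10.0*r + 0.01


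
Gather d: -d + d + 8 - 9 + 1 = 0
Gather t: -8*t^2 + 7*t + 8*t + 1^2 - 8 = -8*t^2 + 15*t - 7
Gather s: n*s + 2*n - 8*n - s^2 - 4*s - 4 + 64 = -6*n - s^2 + s*(n - 4) + 60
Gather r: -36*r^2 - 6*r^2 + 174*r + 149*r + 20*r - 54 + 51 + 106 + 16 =-42*r^2 + 343*r + 119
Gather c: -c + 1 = 1 - c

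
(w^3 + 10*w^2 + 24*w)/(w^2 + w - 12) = w*(w + 6)/(w - 3)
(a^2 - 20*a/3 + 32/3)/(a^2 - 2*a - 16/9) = 3*(a - 4)/(3*a + 2)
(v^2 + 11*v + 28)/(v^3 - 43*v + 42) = (v + 4)/(v^2 - 7*v + 6)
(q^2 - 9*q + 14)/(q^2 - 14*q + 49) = (q - 2)/(q - 7)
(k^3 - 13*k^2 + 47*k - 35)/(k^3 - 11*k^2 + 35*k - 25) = (k - 7)/(k - 5)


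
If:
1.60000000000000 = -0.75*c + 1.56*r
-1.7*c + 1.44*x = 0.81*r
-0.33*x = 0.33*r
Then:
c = -0.83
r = 0.63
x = -0.63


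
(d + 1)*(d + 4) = d^2 + 5*d + 4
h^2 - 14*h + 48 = (h - 8)*(h - 6)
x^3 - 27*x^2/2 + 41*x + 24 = (x - 8)*(x - 6)*(x + 1/2)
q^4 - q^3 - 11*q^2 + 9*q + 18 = (q - 3)*(q - 2)*(q + 1)*(q + 3)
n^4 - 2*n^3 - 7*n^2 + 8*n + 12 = (n - 3)*(n - 2)*(n + 1)*(n + 2)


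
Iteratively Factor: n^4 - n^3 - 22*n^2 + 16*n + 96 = (n - 4)*(n^3 + 3*n^2 - 10*n - 24) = (n - 4)*(n - 3)*(n^2 + 6*n + 8) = (n - 4)*(n - 3)*(n + 2)*(n + 4)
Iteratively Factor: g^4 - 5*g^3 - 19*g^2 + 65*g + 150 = (g - 5)*(g^3 - 19*g - 30) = (g - 5)^2*(g^2 + 5*g + 6) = (g - 5)^2*(g + 2)*(g + 3)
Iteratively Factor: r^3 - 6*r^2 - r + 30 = (r - 5)*(r^2 - r - 6) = (r - 5)*(r + 2)*(r - 3)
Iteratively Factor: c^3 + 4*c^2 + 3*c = (c + 3)*(c^2 + c) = c*(c + 3)*(c + 1)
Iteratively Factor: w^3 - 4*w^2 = (w)*(w^2 - 4*w) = w*(w - 4)*(w)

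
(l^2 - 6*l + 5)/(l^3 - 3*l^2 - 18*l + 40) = (l - 1)/(l^2 + 2*l - 8)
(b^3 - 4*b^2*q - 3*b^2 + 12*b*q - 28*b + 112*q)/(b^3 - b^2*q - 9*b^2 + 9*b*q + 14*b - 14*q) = (-b^2 + 4*b*q - 4*b + 16*q)/(-b^2 + b*q + 2*b - 2*q)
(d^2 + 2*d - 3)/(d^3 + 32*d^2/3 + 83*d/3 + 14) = 3*(d - 1)/(3*d^2 + 23*d + 14)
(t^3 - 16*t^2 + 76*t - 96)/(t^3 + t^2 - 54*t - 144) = (t^2 - 8*t + 12)/(t^2 + 9*t + 18)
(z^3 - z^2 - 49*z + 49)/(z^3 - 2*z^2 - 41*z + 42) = (z + 7)/(z + 6)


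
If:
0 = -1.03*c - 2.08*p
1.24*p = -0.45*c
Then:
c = 0.00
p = 0.00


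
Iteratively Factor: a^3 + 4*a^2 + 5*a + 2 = (a + 1)*(a^2 + 3*a + 2) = (a + 1)^2*(a + 2)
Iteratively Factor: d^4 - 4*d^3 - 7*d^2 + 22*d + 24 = (d + 1)*(d^3 - 5*d^2 - 2*d + 24) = (d + 1)*(d + 2)*(d^2 - 7*d + 12) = (d - 3)*(d + 1)*(d + 2)*(d - 4)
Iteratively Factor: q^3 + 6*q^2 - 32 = (q + 4)*(q^2 + 2*q - 8) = (q + 4)^2*(q - 2)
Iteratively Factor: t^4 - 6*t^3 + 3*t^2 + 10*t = (t - 2)*(t^3 - 4*t^2 - 5*t) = t*(t - 2)*(t^2 - 4*t - 5) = t*(t - 5)*(t - 2)*(t + 1)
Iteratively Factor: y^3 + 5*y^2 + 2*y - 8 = (y + 2)*(y^2 + 3*y - 4) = (y + 2)*(y + 4)*(y - 1)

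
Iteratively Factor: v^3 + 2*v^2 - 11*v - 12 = (v + 1)*(v^2 + v - 12) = (v + 1)*(v + 4)*(v - 3)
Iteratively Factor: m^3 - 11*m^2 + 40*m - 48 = (m - 4)*(m^2 - 7*m + 12) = (m - 4)^2*(m - 3)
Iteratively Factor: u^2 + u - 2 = (u + 2)*(u - 1)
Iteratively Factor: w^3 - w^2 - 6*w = (w)*(w^2 - w - 6) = w*(w - 3)*(w + 2)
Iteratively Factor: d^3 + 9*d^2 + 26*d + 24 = (d + 2)*(d^2 + 7*d + 12) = (d + 2)*(d + 4)*(d + 3)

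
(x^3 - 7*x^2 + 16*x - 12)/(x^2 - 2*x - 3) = (x^2 - 4*x + 4)/(x + 1)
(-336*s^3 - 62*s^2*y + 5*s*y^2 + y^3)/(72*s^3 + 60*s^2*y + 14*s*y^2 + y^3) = (-56*s^2 - s*y + y^2)/(12*s^2 + 8*s*y + y^2)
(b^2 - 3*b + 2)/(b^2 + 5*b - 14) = (b - 1)/(b + 7)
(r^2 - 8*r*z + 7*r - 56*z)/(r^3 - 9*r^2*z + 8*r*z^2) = (-r - 7)/(r*(-r + z))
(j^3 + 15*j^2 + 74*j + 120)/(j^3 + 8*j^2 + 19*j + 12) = (j^2 + 11*j + 30)/(j^2 + 4*j + 3)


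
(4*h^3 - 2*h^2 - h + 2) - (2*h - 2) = 4*h^3 - 2*h^2 - 3*h + 4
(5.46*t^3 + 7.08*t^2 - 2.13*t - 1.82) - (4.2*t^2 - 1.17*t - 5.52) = 5.46*t^3 + 2.88*t^2 - 0.96*t + 3.7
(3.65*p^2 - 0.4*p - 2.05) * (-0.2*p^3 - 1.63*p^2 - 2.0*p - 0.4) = -0.73*p^5 - 5.8695*p^4 - 6.238*p^3 + 2.6815*p^2 + 4.26*p + 0.82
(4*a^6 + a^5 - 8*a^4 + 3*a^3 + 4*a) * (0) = 0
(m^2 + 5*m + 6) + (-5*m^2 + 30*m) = -4*m^2 + 35*m + 6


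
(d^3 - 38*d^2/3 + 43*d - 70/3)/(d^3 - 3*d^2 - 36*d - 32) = (-3*d^3 + 38*d^2 - 129*d + 70)/(3*(-d^3 + 3*d^2 + 36*d + 32))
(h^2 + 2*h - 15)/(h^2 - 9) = (h + 5)/(h + 3)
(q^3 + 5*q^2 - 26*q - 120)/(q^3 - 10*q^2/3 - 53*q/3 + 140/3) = 3*(q + 6)/(3*q - 7)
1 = 1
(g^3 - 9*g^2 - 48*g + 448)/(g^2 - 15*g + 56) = (g^2 - g - 56)/(g - 7)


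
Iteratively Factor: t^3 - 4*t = (t - 2)*(t^2 + 2*t) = t*(t - 2)*(t + 2)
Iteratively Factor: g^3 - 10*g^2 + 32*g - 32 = (g - 4)*(g^2 - 6*g + 8) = (g - 4)*(g - 2)*(g - 4)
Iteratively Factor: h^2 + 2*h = (h)*(h + 2)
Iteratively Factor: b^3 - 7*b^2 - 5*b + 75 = (b - 5)*(b^2 - 2*b - 15) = (b - 5)*(b + 3)*(b - 5)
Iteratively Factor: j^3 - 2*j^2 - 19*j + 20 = (j - 5)*(j^2 + 3*j - 4) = (j - 5)*(j + 4)*(j - 1)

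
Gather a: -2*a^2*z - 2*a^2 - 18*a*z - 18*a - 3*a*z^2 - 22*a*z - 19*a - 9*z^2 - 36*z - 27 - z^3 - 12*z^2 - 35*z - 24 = a^2*(-2*z - 2) + a*(-3*z^2 - 40*z - 37) - z^3 - 21*z^2 - 71*z - 51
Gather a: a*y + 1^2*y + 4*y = a*y + 5*y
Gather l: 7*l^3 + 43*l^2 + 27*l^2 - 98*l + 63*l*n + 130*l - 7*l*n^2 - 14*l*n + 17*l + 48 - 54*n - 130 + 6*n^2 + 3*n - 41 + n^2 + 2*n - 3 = 7*l^3 + 70*l^2 + l*(-7*n^2 + 49*n + 49) + 7*n^2 - 49*n - 126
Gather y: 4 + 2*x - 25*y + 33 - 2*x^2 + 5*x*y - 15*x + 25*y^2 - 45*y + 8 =-2*x^2 - 13*x + 25*y^2 + y*(5*x - 70) + 45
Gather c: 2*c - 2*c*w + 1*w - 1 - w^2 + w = c*(2 - 2*w) - w^2 + 2*w - 1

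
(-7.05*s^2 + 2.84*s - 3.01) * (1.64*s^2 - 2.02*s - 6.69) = -11.562*s^4 + 18.8986*s^3 + 36.4913*s^2 - 12.9194*s + 20.1369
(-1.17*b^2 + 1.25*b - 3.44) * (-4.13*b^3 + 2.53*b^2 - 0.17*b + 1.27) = 4.8321*b^5 - 8.1226*b^4 + 17.5686*b^3 - 10.4016*b^2 + 2.1723*b - 4.3688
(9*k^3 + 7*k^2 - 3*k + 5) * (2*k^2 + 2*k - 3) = 18*k^5 + 32*k^4 - 19*k^3 - 17*k^2 + 19*k - 15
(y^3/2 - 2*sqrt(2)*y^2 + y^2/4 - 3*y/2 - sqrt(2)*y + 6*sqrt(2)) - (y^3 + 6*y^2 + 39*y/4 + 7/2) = -y^3/2 - 23*y^2/4 - 2*sqrt(2)*y^2 - 45*y/4 - sqrt(2)*y - 7/2 + 6*sqrt(2)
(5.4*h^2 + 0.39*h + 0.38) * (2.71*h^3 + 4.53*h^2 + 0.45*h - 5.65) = 14.634*h^5 + 25.5189*h^4 + 5.2265*h^3 - 28.6131*h^2 - 2.0325*h - 2.147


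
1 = 1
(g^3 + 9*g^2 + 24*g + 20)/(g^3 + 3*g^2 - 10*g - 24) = (g^2 + 7*g + 10)/(g^2 + g - 12)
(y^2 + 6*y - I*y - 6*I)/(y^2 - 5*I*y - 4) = (y + 6)/(y - 4*I)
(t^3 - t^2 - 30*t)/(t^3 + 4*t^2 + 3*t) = (t^2 - t - 30)/(t^2 + 4*t + 3)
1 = 1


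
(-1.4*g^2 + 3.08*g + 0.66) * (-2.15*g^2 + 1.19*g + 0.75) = 3.01*g^4 - 8.288*g^3 + 1.1962*g^2 + 3.0954*g + 0.495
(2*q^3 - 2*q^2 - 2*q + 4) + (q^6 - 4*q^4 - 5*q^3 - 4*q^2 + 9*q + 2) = q^6 - 4*q^4 - 3*q^3 - 6*q^2 + 7*q + 6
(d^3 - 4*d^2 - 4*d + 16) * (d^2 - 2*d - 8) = d^5 - 6*d^4 - 4*d^3 + 56*d^2 - 128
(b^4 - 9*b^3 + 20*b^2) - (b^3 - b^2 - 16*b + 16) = b^4 - 10*b^3 + 21*b^2 + 16*b - 16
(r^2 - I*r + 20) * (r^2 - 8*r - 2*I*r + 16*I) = r^4 - 8*r^3 - 3*I*r^3 + 18*r^2 + 24*I*r^2 - 144*r - 40*I*r + 320*I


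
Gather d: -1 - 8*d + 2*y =-8*d + 2*y - 1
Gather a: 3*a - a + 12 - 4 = 2*a + 8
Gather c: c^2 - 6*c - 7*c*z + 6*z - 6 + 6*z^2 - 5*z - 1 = c^2 + c*(-7*z - 6) + 6*z^2 + z - 7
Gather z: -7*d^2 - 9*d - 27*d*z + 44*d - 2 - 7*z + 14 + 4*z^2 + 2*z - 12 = -7*d^2 + 35*d + 4*z^2 + z*(-27*d - 5)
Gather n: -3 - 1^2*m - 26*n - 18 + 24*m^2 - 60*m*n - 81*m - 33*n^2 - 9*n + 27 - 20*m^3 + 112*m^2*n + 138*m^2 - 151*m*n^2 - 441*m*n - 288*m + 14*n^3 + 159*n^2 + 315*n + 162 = -20*m^3 + 162*m^2 - 370*m + 14*n^3 + n^2*(126 - 151*m) + n*(112*m^2 - 501*m + 280) + 168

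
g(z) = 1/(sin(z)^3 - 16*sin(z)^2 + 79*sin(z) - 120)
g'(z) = (-3*sin(z)^2*cos(z) + 32*sin(z)*cos(z) - 79*cos(z))/(sin(z)^3 - 16*sin(z)^2 + 79*sin(z) - 120)^2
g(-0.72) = -0.01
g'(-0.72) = -0.00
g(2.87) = -0.01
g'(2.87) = 0.01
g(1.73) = -0.02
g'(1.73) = 0.00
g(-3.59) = -0.01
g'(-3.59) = 0.01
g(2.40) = -0.01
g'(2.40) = 0.01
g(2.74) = -0.01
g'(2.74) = 0.01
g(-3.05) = -0.01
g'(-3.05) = 0.01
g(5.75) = -0.01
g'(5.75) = -0.00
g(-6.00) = -0.01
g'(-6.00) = -0.00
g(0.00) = -0.00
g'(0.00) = -0.00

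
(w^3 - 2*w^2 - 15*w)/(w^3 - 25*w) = (w + 3)/(w + 5)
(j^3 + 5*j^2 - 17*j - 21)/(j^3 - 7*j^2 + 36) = (j^2 + 8*j + 7)/(j^2 - 4*j - 12)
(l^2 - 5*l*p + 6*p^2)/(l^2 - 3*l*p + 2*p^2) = (-l + 3*p)/(-l + p)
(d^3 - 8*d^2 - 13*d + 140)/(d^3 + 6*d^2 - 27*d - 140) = (d - 7)/(d + 7)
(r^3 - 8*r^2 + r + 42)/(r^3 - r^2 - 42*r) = (r^2 - r - 6)/(r*(r + 6))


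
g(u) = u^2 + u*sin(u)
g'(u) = u*cos(u) + 2*u + sin(u)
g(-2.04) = 5.98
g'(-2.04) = -4.05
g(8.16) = 74.37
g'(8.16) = 14.82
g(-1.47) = 3.62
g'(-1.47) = -4.08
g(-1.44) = 3.50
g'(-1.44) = -4.06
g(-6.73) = 48.20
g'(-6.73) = -19.96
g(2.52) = 7.82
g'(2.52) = 3.57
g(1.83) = 5.12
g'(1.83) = 4.16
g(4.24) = 14.20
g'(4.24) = 5.66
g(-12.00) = 137.56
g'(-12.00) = -33.59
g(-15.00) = 234.75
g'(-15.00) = -19.25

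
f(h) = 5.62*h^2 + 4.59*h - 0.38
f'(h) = 11.24*h + 4.59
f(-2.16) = 15.93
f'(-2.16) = -19.69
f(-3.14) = 40.62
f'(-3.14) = -30.70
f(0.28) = 1.35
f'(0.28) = 7.74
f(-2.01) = 13.10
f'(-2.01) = -18.00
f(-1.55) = 6.01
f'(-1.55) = -12.83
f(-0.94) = 0.27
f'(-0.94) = -5.98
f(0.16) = 0.50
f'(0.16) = 6.39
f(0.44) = 2.73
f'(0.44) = 9.54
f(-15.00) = 1195.27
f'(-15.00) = -164.01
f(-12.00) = 753.82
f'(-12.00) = -130.29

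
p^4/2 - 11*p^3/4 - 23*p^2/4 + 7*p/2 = p*(p/2 + 1)*(p - 7)*(p - 1/2)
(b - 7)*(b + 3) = b^2 - 4*b - 21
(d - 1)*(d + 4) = d^2 + 3*d - 4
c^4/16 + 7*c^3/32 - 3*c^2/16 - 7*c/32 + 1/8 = (c/4 + 1/4)*(c/4 + 1)*(c - 1)*(c - 1/2)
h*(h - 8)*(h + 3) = h^3 - 5*h^2 - 24*h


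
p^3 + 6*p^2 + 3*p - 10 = (p - 1)*(p + 2)*(p + 5)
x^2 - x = x*(x - 1)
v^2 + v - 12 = (v - 3)*(v + 4)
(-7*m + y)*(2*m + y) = -14*m^2 - 5*m*y + y^2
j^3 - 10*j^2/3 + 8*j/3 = j*(j - 2)*(j - 4/3)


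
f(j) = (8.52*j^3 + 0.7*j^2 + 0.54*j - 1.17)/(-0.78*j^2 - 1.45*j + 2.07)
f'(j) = (1.56*j + 1.45)*(8.52*j^3 + 0.7*j^2 + 0.54*j - 1.17)/(-0.78*j^2 - 1.45*j + 2.07)^2 + (25.56*j^2 + 1.4*j + 0.54)/(-0.78*j^2 - 1.45*j + 2.07)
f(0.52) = 0.45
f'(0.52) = 8.32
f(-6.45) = 107.56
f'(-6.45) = -6.11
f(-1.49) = -11.45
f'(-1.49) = 26.10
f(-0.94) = -2.97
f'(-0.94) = 7.97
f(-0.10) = -0.56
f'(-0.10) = -0.03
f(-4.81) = 103.95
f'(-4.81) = 4.90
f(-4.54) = 105.94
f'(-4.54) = 10.19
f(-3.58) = 140.75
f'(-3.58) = 94.61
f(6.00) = -53.81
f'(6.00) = -10.01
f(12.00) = -116.17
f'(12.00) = -10.61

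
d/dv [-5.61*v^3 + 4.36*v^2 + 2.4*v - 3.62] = -16.83*v^2 + 8.72*v + 2.4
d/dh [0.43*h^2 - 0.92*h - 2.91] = 0.86*h - 0.92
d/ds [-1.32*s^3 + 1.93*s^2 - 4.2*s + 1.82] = -3.96*s^2 + 3.86*s - 4.2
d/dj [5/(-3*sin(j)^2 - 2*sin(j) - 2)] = 10*(3*sin(j) + 1)*cos(j)/(3*sin(j)^2 + 2*sin(j) + 2)^2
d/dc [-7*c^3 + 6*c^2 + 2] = 3*c*(4 - 7*c)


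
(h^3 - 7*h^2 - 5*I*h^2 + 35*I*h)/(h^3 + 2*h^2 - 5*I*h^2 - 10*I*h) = (h - 7)/(h + 2)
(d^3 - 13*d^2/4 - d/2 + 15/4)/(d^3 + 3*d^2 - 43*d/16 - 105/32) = 8*(d^2 - 2*d - 3)/(8*d^2 + 34*d + 21)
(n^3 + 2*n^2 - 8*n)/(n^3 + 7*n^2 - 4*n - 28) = n*(n + 4)/(n^2 + 9*n + 14)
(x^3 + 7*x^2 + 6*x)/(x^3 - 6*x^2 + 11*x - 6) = x*(x^2 + 7*x + 6)/(x^3 - 6*x^2 + 11*x - 6)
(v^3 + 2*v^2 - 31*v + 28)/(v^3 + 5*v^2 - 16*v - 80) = (v^2 + 6*v - 7)/(v^2 + 9*v + 20)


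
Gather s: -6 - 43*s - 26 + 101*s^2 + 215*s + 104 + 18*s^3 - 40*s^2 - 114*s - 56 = 18*s^3 + 61*s^2 + 58*s + 16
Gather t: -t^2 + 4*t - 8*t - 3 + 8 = -t^2 - 4*t + 5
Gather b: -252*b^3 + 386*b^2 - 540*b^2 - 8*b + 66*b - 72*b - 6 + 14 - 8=-252*b^3 - 154*b^2 - 14*b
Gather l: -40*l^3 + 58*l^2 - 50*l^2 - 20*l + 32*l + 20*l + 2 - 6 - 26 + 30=-40*l^3 + 8*l^2 + 32*l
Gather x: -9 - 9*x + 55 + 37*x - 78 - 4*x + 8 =24*x - 24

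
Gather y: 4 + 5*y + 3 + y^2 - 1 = y^2 + 5*y + 6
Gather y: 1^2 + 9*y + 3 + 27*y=36*y + 4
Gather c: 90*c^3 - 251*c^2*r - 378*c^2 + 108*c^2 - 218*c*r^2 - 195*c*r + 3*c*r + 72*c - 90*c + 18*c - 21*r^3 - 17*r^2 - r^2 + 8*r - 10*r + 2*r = 90*c^3 + c^2*(-251*r - 270) + c*(-218*r^2 - 192*r) - 21*r^3 - 18*r^2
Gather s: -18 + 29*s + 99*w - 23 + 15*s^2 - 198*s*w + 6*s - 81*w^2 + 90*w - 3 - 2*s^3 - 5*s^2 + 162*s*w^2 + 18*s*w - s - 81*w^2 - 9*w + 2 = -2*s^3 + 10*s^2 + s*(162*w^2 - 180*w + 34) - 162*w^2 + 180*w - 42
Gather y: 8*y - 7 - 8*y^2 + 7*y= -8*y^2 + 15*y - 7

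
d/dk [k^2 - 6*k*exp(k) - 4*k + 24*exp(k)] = -6*k*exp(k) + 2*k + 18*exp(k) - 4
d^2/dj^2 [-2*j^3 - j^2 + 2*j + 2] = -12*j - 2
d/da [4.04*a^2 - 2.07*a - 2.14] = 8.08*a - 2.07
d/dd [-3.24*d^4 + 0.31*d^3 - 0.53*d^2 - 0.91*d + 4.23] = -12.96*d^3 + 0.93*d^2 - 1.06*d - 0.91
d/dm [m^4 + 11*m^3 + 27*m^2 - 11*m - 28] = 4*m^3 + 33*m^2 + 54*m - 11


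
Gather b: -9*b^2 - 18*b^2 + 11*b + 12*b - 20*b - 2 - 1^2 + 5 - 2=-27*b^2 + 3*b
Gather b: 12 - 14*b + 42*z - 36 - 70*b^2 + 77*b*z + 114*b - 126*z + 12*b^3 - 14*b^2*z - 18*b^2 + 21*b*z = 12*b^3 + b^2*(-14*z - 88) + b*(98*z + 100) - 84*z - 24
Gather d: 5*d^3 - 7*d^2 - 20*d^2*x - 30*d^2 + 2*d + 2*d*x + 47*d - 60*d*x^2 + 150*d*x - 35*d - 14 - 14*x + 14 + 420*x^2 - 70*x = 5*d^3 + d^2*(-20*x - 37) + d*(-60*x^2 + 152*x + 14) + 420*x^2 - 84*x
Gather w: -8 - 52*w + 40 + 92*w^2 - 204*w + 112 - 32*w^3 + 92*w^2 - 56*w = -32*w^3 + 184*w^2 - 312*w + 144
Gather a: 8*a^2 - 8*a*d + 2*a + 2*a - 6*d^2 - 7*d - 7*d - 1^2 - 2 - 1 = 8*a^2 + a*(4 - 8*d) - 6*d^2 - 14*d - 4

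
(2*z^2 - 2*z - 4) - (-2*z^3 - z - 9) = 2*z^3 + 2*z^2 - z + 5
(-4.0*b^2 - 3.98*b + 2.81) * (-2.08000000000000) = 8.32*b^2 + 8.2784*b - 5.8448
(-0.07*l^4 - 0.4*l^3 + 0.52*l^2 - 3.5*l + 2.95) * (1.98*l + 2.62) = -0.1386*l^5 - 0.9754*l^4 - 0.0184*l^3 - 5.5676*l^2 - 3.329*l + 7.729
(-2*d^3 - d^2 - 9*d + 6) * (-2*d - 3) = 4*d^4 + 8*d^3 + 21*d^2 + 15*d - 18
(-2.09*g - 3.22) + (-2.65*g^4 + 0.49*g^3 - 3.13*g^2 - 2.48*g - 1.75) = -2.65*g^4 + 0.49*g^3 - 3.13*g^2 - 4.57*g - 4.97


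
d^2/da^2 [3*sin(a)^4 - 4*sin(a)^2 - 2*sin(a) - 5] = -48*sin(a)^4 + 52*sin(a)^2 + 2*sin(a) - 8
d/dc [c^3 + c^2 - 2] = c*(3*c + 2)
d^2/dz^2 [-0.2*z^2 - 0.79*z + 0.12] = -0.400000000000000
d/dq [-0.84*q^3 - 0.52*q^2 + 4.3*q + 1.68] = -2.52*q^2 - 1.04*q + 4.3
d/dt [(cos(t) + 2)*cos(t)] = -2*(cos(t) + 1)*sin(t)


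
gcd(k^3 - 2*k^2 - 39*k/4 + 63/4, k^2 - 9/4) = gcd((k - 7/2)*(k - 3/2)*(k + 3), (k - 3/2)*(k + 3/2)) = k - 3/2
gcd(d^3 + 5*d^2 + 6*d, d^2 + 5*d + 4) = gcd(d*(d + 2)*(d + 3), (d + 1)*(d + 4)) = 1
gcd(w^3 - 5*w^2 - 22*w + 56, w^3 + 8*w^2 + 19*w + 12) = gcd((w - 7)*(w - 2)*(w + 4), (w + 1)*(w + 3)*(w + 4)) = w + 4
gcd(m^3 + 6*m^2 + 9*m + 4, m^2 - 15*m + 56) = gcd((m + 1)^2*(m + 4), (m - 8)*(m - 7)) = 1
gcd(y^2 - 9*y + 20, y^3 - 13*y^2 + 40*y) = y - 5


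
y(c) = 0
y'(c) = 0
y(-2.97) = 0.00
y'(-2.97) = 0.00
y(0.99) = 0.00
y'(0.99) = 0.00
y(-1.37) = 0.00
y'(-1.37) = 0.00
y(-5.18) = 0.00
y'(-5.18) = 0.00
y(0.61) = 0.00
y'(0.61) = 0.00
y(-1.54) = 0.00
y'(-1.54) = 0.00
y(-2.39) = 0.00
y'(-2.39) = 0.00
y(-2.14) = 0.00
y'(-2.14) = 0.00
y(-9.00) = 0.00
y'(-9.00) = 0.00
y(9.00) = 0.00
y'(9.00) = 0.00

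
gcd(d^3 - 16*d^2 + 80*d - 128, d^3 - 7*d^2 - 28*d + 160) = d^2 - 12*d + 32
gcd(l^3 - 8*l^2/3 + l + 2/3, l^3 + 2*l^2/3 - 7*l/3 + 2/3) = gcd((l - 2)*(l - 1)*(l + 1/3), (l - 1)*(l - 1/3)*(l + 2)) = l - 1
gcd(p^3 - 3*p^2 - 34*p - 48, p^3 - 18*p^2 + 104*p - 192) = p - 8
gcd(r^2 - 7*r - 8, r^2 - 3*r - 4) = r + 1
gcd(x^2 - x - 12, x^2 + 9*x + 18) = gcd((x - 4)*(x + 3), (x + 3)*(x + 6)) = x + 3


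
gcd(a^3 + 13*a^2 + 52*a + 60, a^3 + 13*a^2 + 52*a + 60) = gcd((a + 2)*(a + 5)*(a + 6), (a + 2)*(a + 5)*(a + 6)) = a^3 + 13*a^2 + 52*a + 60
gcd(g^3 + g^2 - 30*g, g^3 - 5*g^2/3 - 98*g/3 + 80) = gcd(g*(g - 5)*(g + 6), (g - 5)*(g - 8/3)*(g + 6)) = g^2 + g - 30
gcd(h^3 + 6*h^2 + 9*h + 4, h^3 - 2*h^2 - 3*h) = h + 1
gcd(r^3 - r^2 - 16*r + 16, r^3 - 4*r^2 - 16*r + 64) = r^2 - 16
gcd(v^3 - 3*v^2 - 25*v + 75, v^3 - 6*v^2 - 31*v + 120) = v^2 + 2*v - 15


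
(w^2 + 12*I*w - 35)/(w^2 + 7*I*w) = (w + 5*I)/w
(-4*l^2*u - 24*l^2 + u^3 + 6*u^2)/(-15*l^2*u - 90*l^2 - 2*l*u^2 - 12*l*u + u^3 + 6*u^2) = (-4*l^2 + u^2)/(-15*l^2 - 2*l*u + u^2)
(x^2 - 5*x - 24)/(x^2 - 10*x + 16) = (x + 3)/(x - 2)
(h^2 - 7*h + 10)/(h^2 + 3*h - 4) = (h^2 - 7*h + 10)/(h^2 + 3*h - 4)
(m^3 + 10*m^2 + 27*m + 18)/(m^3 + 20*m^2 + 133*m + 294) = (m^2 + 4*m + 3)/(m^2 + 14*m + 49)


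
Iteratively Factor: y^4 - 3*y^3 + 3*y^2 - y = (y - 1)*(y^3 - 2*y^2 + y) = (y - 1)^2*(y^2 - y) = (y - 1)^3*(y)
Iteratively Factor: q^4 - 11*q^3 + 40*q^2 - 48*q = (q - 4)*(q^3 - 7*q^2 + 12*q) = (q - 4)^2*(q^2 - 3*q) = (q - 4)^2*(q - 3)*(q)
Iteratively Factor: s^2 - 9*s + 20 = (s - 5)*(s - 4)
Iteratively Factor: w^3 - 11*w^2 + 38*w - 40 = (w - 5)*(w^2 - 6*w + 8) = (w - 5)*(w - 4)*(w - 2)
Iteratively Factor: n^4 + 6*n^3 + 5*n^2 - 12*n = (n + 3)*(n^3 + 3*n^2 - 4*n) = (n + 3)*(n + 4)*(n^2 - n) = n*(n + 3)*(n + 4)*(n - 1)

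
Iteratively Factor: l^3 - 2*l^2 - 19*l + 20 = (l + 4)*(l^2 - 6*l + 5) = (l - 5)*(l + 4)*(l - 1)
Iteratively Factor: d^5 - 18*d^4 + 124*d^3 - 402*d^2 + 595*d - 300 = (d - 3)*(d^4 - 15*d^3 + 79*d^2 - 165*d + 100) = (d - 5)*(d - 3)*(d^3 - 10*d^2 + 29*d - 20) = (d - 5)*(d - 3)*(d - 1)*(d^2 - 9*d + 20) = (d - 5)^2*(d - 3)*(d - 1)*(d - 4)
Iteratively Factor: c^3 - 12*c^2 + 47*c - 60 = (c - 4)*(c^2 - 8*c + 15) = (c - 4)*(c - 3)*(c - 5)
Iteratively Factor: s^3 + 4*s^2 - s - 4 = (s + 1)*(s^2 + 3*s - 4) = (s - 1)*(s + 1)*(s + 4)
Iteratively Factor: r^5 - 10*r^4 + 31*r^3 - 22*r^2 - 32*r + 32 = (r - 1)*(r^4 - 9*r^3 + 22*r^2 - 32) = (r - 1)*(r + 1)*(r^3 - 10*r^2 + 32*r - 32) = (r - 4)*(r - 1)*(r + 1)*(r^2 - 6*r + 8) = (r - 4)^2*(r - 1)*(r + 1)*(r - 2)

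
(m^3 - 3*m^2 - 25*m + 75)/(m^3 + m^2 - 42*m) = (m^3 - 3*m^2 - 25*m + 75)/(m*(m^2 + m - 42))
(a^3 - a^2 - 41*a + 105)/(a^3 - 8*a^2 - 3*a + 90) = (a^2 + 4*a - 21)/(a^2 - 3*a - 18)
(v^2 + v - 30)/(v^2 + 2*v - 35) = (v + 6)/(v + 7)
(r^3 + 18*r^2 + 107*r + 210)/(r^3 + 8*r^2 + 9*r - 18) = (r^2 + 12*r + 35)/(r^2 + 2*r - 3)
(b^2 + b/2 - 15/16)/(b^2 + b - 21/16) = (4*b + 5)/(4*b + 7)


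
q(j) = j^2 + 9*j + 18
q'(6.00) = 21.00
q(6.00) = 108.00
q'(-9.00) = -9.00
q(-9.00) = 18.00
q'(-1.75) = 5.50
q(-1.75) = 5.31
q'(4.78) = 18.56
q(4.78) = 83.87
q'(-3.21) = 2.58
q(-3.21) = -0.59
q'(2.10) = 13.20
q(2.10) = 41.31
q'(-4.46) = 0.08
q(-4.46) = -2.25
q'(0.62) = 10.24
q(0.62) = 23.96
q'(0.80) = 10.60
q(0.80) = 25.84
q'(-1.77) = 5.46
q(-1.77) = 5.20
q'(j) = 2*j + 9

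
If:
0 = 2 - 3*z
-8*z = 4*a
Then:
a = -4/3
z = 2/3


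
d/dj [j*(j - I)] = 2*j - I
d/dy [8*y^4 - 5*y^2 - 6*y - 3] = 32*y^3 - 10*y - 6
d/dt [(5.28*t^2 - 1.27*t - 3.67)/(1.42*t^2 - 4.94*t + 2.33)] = (-24.2798*t^2 + 35.0276*t - 21.0889)/(2.0164*t^4 - 14.0296*t^3 + 31.0208*t^2 - 23.0204*t + 5.4289)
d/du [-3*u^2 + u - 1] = 1 - 6*u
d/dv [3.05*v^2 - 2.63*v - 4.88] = 6.1*v - 2.63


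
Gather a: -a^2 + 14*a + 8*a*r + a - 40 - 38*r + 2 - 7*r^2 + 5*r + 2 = -a^2 + a*(8*r + 15) - 7*r^2 - 33*r - 36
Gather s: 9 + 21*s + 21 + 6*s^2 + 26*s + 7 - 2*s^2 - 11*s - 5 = 4*s^2 + 36*s + 32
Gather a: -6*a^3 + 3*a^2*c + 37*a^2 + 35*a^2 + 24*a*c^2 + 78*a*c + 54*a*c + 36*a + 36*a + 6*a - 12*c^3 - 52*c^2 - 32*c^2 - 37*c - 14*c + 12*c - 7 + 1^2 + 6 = -6*a^3 + a^2*(3*c + 72) + a*(24*c^2 + 132*c + 78) - 12*c^3 - 84*c^2 - 39*c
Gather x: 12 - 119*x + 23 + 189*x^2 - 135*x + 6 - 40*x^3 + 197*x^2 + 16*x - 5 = -40*x^3 + 386*x^2 - 238*x + 36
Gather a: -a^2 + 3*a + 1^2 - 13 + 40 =-a^2 + 3*a + 28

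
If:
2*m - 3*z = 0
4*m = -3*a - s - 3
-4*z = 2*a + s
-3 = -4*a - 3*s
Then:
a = -15/4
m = 9/16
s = 6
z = 3/8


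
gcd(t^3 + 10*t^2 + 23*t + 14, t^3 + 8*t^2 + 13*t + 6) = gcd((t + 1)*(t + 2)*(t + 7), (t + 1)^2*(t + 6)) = t + 1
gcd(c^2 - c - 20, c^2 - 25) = c - 5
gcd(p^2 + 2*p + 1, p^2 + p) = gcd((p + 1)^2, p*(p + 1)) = p + 1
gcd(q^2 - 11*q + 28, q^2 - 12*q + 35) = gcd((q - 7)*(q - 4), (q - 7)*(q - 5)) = q - 7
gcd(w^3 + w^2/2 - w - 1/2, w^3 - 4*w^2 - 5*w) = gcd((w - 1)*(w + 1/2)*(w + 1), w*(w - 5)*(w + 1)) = w + 1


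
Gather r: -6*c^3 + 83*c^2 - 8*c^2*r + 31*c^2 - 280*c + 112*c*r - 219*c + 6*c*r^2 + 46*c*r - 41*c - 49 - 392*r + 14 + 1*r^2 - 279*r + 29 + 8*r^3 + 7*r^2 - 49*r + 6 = -6*c^3 + 114*c^2 - 540*c + 8*r^3 + r^2*(6*c + 8) + r*(-8*c^2 + 158*c - 720)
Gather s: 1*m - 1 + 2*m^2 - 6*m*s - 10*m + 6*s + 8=2*m^2 - 9*m + s*(6 - 6*m) + 7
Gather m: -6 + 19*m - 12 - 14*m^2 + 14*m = -14*m^2 + 33*m - 18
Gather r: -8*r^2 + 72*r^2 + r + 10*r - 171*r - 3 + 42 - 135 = 64*r^2 - 160*r - 96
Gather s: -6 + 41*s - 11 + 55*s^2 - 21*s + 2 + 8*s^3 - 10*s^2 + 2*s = 8*s^3 + 45*s^2 + 22*s - 15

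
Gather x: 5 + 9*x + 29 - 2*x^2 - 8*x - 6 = -2*x^2 + x + 28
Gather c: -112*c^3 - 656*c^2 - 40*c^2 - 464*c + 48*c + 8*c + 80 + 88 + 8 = -112*c^3 - 696*c^2 - 408*c + 176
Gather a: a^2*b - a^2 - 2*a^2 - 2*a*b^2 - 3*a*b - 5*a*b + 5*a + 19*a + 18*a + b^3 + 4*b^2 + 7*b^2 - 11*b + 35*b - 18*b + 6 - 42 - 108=a^2*(b - 3) + a*(-2*b^2 - 8*b + 42) + b^3 + 11*b^2 + 6*b - 144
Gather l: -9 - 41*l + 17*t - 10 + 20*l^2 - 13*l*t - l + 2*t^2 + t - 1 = 20*l^2 + l*(-13*t - 42) + 2*t^2 + 18*t - 20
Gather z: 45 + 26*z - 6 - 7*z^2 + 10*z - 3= -7*z^2 + 36*z + 36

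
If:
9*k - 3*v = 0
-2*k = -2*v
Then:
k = 0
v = 0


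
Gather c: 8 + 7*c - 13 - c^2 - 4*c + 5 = -c^2 + 3*c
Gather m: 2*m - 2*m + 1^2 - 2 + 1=0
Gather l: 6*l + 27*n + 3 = 6*l + 27*n + 3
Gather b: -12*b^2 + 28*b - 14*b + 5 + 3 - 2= -12*b^2 + 14*b + 6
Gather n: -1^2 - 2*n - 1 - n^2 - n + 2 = -n^2 - 3*n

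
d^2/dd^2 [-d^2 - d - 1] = -2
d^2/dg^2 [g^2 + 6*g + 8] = 2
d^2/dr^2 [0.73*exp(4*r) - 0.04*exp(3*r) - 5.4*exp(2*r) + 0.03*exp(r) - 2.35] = (11.68*exp(3*r) - 0.36*exp(2*r) - 21.6*exp(r) + 0.03)*exp(r)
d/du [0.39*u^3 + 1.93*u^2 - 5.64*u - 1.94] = 1.17*u^2 + 3.86*u - 5.64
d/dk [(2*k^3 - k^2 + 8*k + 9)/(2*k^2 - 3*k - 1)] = (4*k^4 - 12*k^3 - 19*k^2 - 34*k + 19)/(4*k^4 - 12*k^3 + 5*k^2 + 6*k + 1)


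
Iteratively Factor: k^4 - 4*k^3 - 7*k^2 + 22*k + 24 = (k + 2)*(k^3 - 6*k^2 + 5*k + 12) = (k - 3)*(k + 2)*(k^2 - 3*k - 4) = (k - 3)*(k + 1)*(k + 2)*(k - 4)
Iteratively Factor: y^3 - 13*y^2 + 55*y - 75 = (y - 5)*(y^2 - 8*y + 15) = (y - 5)*(y - 3)*(y - 5)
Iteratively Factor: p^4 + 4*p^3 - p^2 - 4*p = (p - 1)*(p^3 + 5*p^2 + 4*p) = (p - 1)*(p + 1)*(p^2 + 4*p) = p*(p - 1)*(p + 1)*(p + 4)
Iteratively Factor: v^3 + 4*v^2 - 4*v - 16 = (v + 4)*(v^2 - 4) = (v - 2)*(v + 4)*(v + 2)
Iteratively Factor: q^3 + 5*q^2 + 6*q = (q + 2)*(q^2 + 3*q) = (q + 2)*(q + 3)*(q)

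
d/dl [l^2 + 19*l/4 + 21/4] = 2*l + 19/4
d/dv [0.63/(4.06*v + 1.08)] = -2.5578/(4.06*v + 1.08)^2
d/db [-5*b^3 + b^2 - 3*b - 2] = -15*b^2 + 2*b - 3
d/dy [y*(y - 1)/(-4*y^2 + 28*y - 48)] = 3*(y^2 - 4*y + 2)/(2*(y^4 - 14*y^3 + 73*y^2 - 168*y + 144))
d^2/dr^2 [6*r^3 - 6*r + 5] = 36*r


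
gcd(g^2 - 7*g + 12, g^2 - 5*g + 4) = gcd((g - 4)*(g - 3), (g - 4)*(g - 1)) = g - 4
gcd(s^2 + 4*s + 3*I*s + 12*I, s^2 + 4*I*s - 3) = s + 3*I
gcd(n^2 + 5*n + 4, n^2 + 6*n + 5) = n + 1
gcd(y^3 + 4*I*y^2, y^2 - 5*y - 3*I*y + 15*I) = 1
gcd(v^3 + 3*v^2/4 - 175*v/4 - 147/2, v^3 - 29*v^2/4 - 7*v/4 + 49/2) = v^2 - 21*v/4 - 49/4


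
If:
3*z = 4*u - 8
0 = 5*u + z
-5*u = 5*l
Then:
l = -8/19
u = 8/19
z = -40/19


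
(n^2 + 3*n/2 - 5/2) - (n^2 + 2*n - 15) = 25/2 - n/2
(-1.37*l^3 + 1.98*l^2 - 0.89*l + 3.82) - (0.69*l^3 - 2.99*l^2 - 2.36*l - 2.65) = -2.06*l^3 + 4.97*l^2 + 1.47*l + 6.47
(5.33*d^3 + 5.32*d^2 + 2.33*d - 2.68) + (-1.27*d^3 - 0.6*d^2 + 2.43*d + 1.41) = 4.06*d^3 + 4.72*d^2 + 4.76*d - 1.27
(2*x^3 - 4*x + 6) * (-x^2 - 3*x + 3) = -2*x^5 - 6*x^4 + 10*x^3 + 6*x^2 - 30*x + 18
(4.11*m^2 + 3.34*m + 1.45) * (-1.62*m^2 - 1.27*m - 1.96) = -6.6582*m^4 - 10.6305*m^3 - 14.6464*m^2 - 8.3879*m - 2.842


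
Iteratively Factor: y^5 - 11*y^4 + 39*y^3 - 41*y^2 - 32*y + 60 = (y - 2)*(y^4 - 9*y^3 + 21*y^2 + y - 30) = (y - 2)*(y + 1)*(y^3 - 10*y^2 + 31*y - 30) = (y - 2)^2*(y + 1)*(y^2 - 8*y + 15) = (y - 3)*(y - 2)^2*(y + 1)*(y - 5)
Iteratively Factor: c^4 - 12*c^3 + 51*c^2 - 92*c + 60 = (c - 5)*(c^3 - 7*c^2 + 16*c - 12) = (c - 5)*(c - 2)*(c^2 - 5*c + 6) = (c - 5)*(c - 3)*(c - 2)*(c - 2)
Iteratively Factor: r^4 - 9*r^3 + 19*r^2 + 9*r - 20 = (r - 1)*(r^3 - 8*r^2 + 11*r + 20) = (r - 1)*(r + 1)*(r^2 - 9*r + 20) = (r - 5)*(r - 1)*(r + 1)*(r - 4)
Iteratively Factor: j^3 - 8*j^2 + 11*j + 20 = (j + 1)*(j^2 - 9*j + 20) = (j - 4)*(j + 1)*(j - 5)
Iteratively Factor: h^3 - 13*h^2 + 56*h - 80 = (h - 4)*(h^2 - 9*h + 20) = (h - 5)*(h - 4)*(h - 4)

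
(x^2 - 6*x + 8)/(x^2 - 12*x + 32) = (x - 2)/(x - 8)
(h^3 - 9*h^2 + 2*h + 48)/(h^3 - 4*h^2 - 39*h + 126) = (h^2 - 6*h - 16)/(h^2 - h - 42)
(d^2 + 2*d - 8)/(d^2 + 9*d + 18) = (d^2 + 2*d - 8)/(d^2 + 9*d + 18)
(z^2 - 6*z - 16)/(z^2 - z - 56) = (z + 2)/(z + 7)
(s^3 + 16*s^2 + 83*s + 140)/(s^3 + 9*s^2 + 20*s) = (s + 7)/s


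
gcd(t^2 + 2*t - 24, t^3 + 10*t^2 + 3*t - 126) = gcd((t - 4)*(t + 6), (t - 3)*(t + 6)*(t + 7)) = t + 6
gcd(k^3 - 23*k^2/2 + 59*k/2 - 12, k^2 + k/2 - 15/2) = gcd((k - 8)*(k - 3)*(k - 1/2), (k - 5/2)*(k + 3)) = 1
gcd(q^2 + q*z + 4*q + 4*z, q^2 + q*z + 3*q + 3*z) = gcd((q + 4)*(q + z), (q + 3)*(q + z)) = q + z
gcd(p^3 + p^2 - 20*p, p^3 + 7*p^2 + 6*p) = p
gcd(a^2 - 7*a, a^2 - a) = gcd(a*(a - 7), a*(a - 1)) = a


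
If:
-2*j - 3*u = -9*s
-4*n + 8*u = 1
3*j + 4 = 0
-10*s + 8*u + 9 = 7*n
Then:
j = -4/3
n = 1355/504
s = 65/336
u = 1481/1008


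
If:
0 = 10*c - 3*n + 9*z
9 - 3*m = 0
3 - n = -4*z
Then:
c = 3*z/10 + 9/10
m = 3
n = 4*z + 3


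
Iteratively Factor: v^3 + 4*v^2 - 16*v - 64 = (v - 4)*(v^2 + 8*v + 16) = (v - 4)*(v + 4)*(v + 4)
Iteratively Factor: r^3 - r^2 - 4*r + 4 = (r - 2)*(r^2 + r - 2) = (r - 2)*(r + 2)*(r - 1)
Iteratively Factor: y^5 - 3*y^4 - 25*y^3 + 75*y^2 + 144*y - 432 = (y - 3)*(y^4 - 25*y^2 + 144) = (y - 3)^2*(y^3 + 3*y^2 - 16*y - 48) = (y - 4)*(y - 3)^2*(y^2 + 7*y + 12) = (y - 4)*(y - 3)^2*(y + 4)*(y + 3)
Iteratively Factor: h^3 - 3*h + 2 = (h - 1)*(h^2 + h - 2) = (h - 1)*(h + 2)*(h - 1)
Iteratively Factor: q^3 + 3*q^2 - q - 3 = (q - 1)*(q^2 + 4*q + 3) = (q - 1)*(q + 1)*(q + 3)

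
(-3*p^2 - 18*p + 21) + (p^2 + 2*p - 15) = -2*p^2 - 16*p + 6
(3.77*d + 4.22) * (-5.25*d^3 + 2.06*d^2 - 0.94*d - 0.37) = -19.7925*d^4 - 14.3888*d^3 + 5.1494*d^2 - 5.3617*d - 1.5614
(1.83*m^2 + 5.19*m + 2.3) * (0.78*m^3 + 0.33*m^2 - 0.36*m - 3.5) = 1.4274*m^5 + 4.6521*m^4 + 2.8479*m^3 - 7.5144*m^2 - 18.993*m - 8.05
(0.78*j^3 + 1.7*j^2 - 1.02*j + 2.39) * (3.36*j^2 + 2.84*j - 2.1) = 2.6208*j^5 + 7.9272*j^4 - 0.237200000000001*j^3 + 1.5636*j^2 + 8.9296*j - 5.019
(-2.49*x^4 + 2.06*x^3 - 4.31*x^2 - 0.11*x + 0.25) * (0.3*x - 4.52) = -0.747*x^5 + 11.8728*x^4 - 10.6042*x^3 + 19.4482*x^2 + 0.5722*x - 1.13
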